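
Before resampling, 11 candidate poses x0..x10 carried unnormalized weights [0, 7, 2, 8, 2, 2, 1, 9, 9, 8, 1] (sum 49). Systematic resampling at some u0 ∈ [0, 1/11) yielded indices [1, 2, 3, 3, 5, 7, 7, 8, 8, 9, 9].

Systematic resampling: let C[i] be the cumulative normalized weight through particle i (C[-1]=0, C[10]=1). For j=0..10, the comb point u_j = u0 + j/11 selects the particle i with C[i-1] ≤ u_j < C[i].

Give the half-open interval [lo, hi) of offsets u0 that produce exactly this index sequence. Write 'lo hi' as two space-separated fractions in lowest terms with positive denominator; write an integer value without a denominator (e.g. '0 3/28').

C = [0, 1/7, 9/49, 17/49, 19/49, 3/7, 22/49, 31/49, 40/49, 48/49, 1]
j=0 picked index 1: u0 ∈ [0, 1/7)
j=1 picked index 2: u0 ∈ [4/77, 50/539)
j=2 picked index 3: u0 ∈ [1/539, 89/539)
j=3 picked index 3: u0 ∈ [-48/539, 40/539)
j=4 picked index 5: u0 ∈ [13/539, 5/77)
j=5 picked index 7: u0 ∈ [-3/539, 96/539)
j=6 picked index 7: u0 ∈ [-52/539, 47/539)
j=7 picked index 8: u0 ∈ [-2/539, 97/539)
j=8 picked index 8: u0 ∈ [-51/539, 48/539)
j=9 picked index 9: u0 ∈ [-1/539, 87/539)
j=10 picked index 9: u0 ∈ [-50/539, 38/539)
intersection: [4/77, 5/77)

4/77 5/77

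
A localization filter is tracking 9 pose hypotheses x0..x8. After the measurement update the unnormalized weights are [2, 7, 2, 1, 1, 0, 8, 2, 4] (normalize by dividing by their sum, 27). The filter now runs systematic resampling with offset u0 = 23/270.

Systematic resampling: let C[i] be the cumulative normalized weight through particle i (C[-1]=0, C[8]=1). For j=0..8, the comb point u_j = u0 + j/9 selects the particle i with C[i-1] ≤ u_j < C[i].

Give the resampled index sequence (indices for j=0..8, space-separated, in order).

C = [2/27, 1/3, 11/27, 4/9, 13/27, 13/27, 7/9, 23/27, 1]
j=0: u_0=23/270 ∈ [2/27, 1/3) → index 1
j=1: u_1=53/270 ∈ [2/27, 1/3) → index 1
j=2: u_2=83/270 ∈ [2/27, 1/3) → index 1
j=3: u_3=113/270 ∈ [11/27, 4/9) → index 3
j=4: u_4=143/270 ∈ [13/27, 7/9) → index 6
j=5: u_5=173/270 ∈ [13/27, 7/9) → index 6
j=6: u_6=203/270 ∈ [13/27, 7/9) → index 6
j=7: u_7=233/270 ∈ [23/27, 1) → index 8
j=8: u_8=263/270 ∈ [23/27, 1) → index 8

1 1 1 3 6 6 6 8 8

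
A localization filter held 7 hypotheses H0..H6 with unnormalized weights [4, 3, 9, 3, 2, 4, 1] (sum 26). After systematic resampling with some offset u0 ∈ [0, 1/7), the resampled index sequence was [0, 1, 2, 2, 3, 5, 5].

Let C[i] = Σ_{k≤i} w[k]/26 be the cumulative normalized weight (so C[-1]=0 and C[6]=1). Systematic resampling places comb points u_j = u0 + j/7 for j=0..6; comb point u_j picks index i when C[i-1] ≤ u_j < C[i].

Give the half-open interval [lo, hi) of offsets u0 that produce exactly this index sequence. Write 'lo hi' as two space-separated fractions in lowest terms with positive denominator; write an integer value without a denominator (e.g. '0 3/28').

C = [2/13, 7/26, 8/13, 19/26, 21/26, 25/26, 1]
j=0 picked index 0: u0 ∈ [0, 2/13)
j=1 picked index 1: u0 ∈ [1/91, 23/182)
j=2 picked index 2: u0 ∈ [-3/182, 30/91)
j=3 picked index 2: u0 ∈ [-29/182, 17/91)
j=4 picked index 3: u0 ∈ [4/91, 29/182)
j=5 picked index 5: u0 ∈ [17/182, 45/182)
j=6 picked index 5: u0 ∈ [-9/182, 19/182)
intersection: [17/182, 19/182)

17/182 19/182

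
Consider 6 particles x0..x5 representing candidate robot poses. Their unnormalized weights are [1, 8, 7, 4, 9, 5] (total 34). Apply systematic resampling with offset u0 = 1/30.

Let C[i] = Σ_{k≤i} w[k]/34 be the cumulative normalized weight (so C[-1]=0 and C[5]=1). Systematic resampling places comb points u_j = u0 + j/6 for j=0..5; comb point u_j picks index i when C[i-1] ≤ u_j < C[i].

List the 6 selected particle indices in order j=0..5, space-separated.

1 1 2 3 4 5

C = [1/34, 9/34, 8/17, 10/17, 29/34, 1]
j=0: u_0=1/30 ∈ [1/34, 9/34) → index 1
j=1: u_1=1/5 ∈ [1/34, 9/34) → index 1
j=2: u_2=11/30 ∈ [9/34, 8/17) → index 2
j=3: u_3=8/15 ∈ [8/17, 10/17) → index 3
j=4: u_4=7/10 ∈ [10/17, 29/34) → index 4
j=5: u_5=13/15 ∈ [29/34, 1) → index 5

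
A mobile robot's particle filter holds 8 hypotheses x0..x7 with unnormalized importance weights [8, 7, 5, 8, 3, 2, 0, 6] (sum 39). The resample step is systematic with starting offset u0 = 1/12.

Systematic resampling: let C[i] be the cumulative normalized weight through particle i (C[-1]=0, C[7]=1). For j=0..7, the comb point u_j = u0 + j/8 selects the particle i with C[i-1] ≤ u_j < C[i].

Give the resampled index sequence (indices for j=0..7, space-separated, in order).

C = [8/39, 5/13, 20/39, 28/39, 31/39, 11/13, 11/13, 1]
j=0: u_0=1/12 ∈ [0, 8/39) → index 0
j=1: u_1=5/24 ∈ [8/39, 5/13) → index 1
j=2: u_2=1/3 ∈ [8/39, 5/13) → index 1
j=3: u_3=11/24 ∈ [5/13, 20/39) → index 2
j=4: u_4=7/12 ∈ [20/39, 28/39) → index 3
j=5: u_5=17/24 ∈ [20/39, 28/39) → index 3
j=6: u_6=5/6 ∈ [31/39, 11/13) → index 5
j=7: u_7=23/24 ∈ [11/13, 1) → index 7

0 1 1 2 3 3 5 7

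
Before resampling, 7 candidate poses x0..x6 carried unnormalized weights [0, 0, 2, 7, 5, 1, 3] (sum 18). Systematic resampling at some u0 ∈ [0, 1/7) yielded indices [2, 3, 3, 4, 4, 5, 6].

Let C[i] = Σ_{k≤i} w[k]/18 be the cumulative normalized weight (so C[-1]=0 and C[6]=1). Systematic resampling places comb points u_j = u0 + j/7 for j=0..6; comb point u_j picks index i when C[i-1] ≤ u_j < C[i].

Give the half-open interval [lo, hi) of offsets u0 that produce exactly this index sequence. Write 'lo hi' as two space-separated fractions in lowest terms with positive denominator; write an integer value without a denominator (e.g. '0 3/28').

1/14 1/9

C = [0, 0, 1/9, 1/2, 7/9, 5/6, 1]
j=0 picked index 2: u0 ∈ [0, 1/9)
j=1 picked index 3: u0 ∈ [-2/63, 5/14)
j=2 picked index 3: u0 ∈ [-11/63, 3/14)
j=3 picked index 4: u0 ∈ [1/14, 22/63)
j=4 picked index 4: u0 ∈ [-1/14, 13/63)
j=5 picked index 5: u0 ∈ [4/63, 5/42)
j=6 picked index 6: u0 ∈ [-1/42, 1/7)
intersection: [1/14, 1/9)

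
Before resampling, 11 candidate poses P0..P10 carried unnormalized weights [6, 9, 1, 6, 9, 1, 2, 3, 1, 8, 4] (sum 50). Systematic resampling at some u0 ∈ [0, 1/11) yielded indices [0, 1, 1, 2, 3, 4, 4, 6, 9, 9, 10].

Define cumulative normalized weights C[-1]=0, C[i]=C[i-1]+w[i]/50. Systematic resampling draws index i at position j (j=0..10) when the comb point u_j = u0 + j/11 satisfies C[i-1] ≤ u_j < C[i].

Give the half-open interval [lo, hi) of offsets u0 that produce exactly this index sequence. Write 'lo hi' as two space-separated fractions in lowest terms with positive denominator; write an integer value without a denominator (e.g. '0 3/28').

C = [3/25, 3/10, 8/25, 11/25, 31/50, 16/25, 17/25, 37/50, 19/25, 23/25, 1]
j=0 picked index 0: u0 ∈ [0, 3/25)
j=1 picked index 1: u0 ∈ [8/275, 23/110)
j=2 picked index 1: u0 ∈ [-17/275, 13/110)
j=3 picked index 2: u0 ∈ [3/110, 13/275)
j=4 picked index 3: u0 ∈ [-12/275, 21/275)
j=5 picked index 4: u0 ∈ [-4/275, 91/550)
j=6 picked index 4: u0 ∈ [-29/275, 41/550)
j=7 picked index 6: u0 ∈ [1/275, 12/275)
j=8 picked index 9: u0 ∈ [9/275, 53/275)
j=9 picked index 9: u0 ∈ [-16/275, 28/275)
j=10 picked index 10: u0 ∈ [3/275, 1/11)
intersection: [9/275, 12/275)

9/275 12/275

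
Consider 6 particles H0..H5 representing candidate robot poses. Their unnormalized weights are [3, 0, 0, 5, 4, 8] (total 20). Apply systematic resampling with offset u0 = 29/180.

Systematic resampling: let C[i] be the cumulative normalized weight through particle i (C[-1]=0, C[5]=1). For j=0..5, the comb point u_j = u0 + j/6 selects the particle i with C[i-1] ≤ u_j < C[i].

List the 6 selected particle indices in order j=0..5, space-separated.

C = [3/20, 3/20, 3/20, 2/5, 3/5, 1]
j=0: u_0=29/180 ∈ [3/20, 2/5) → index 3
j=1: u_1=59/180 ∈ [3/20, 2/5) → index 3
j=2: u_2=89/180 ∈ [2/5, 3/5) → index 4
j=3: u_3=119/180 ∈ [3/5, 1) → index 5
j=4: u_4=149/180 ∈ [3/5, 1) → index 5
j=5: u_5=179/180 ∈ [3/5, 1) → index 5

3 3 4 5 5 5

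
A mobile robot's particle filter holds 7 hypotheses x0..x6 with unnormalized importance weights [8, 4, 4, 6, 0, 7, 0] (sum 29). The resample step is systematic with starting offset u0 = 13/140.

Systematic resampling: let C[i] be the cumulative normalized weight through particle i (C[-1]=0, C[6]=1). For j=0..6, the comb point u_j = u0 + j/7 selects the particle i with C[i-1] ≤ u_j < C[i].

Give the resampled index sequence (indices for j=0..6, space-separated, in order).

C = [8/29, 12/29, 16/29, 22/29, 22/29, 1, 1]
j=0: u_0=13/140 ∈ [0, 8/29) → index 0
j=1: u_1=33/140 ∈ [0, 8/29) → index 0
j=2: u_2=53/140 ∈ [8/29, 12/29) → index 1
j=3: u_3=73/140 ∈ [12/29, 16/29) → index 2
j=4: u_4=93/140 ∈ [16/29, 22/29) → index 3
j=5: u_5=113/140 ∈ [22/29, 1) → index 5
j=6: u_6=19/20 ∈ [22/29, 1) → index 5

0 0 1 2 3 5 5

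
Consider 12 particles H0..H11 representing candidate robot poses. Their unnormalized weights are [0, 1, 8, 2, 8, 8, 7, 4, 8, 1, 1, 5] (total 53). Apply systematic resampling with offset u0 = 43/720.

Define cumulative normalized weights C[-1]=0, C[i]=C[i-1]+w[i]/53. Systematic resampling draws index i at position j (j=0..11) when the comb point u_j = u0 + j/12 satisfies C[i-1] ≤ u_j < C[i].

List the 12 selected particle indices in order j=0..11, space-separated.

C = [0, 1/53, 9/53, 11/53, 19/53, 27/53, 34/53, 38/53, 46/53, 47/53, 48/53, 1]
j=0: u_0=43/720 ∈ [1/53, 9/53) → index 2
j=1: u_1=103/720 ∈ [1/53, 9/53) → index 2
j=2: u_2=163/720 ∈ [11/53, 19/53) → index 4
j=3: u_3=223/720 ∈ [11/53, 19/53) → index 4
j=4: u_4=283/720 ∈ [19/53, 27/53) → index 5
j=5: u_5=343/720 ∈ [19/53, 27/53) → index 5
j=6: u_6=403/720 ∈ [27/53, 34/53) → index 6
j=7: u_7=463/720 ∈ [34/53, 38/53) → index 7
j=8: u_8=523/720 ∈ [38/53, 46/53) → index 8
j=9: u_9=583/720 ∈ [38/53, 46/53) → index 8
j=10: u_10=643/720 ∈ [47/53, 48/53) → index 10
j=11: u_11=703/720 ∈ [48/53, 1) → index 11

2 2 4 4 5 5 6 7 8 8 10 11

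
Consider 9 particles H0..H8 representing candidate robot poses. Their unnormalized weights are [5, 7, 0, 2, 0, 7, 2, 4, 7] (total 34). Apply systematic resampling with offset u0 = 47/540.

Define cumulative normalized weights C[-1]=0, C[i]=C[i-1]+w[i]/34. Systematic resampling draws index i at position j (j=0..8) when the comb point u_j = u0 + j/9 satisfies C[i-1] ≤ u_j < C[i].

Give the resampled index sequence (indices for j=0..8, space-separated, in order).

0 1 1 5 5 6 7 8 8

C = [5/34, 6/17, 6/17, 7/17, 7/17, 21/34, 23/34, 27/34, 1]
j=0: u_0=47/540 ∈ [0, 5/34) → index 0
j=1: u_1=107/540 ∈ [5/34, 6/17) → index 1
j=2: u_2=167/540 ∈ [5/34, 6/17) → index 1
j=3: u_3=227/540 ∈ [7/17, 21/34) → index 5
j=4: u_4=287/540 ∈ [7/17, 21/34) → index 5
j=5: u_5=347/540 ∈ [21/34, 23/34) → index 6
j=6: u_6=407/540 ∈ [23/34, 27/34) → index 7
j=7: u_7=467/540 ∈ [27/34, 1) → index 8
j=8: u_8=527/540 ∈ [27/34, 1) → index 8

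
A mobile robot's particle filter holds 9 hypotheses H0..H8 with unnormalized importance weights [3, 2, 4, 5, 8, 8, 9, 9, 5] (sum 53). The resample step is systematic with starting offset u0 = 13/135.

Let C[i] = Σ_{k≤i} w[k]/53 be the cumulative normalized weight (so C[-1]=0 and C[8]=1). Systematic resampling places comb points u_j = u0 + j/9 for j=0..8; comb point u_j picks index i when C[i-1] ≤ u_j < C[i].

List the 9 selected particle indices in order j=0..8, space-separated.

C = [3/53, 5/53, 9/53, 14/53, 22/53, 30/53, 39/53, 48/53, 1]
j=0: u_0=13/135 ∈ [5/53, 9/53) → index 2
j=1: u_1=28/135 ∈ [9/53, 14/53) → index 3
j=2: u_2=43/135 ∈ [14/53, 22/53) → index 4
j=3: u_3=58/135 ∈ [22/53, 30/53) → index 5
j=4: u_4=73/135 ∈ [22/53, 30/53) → index 5
j=5: u_5=88/135 ∈ [30/53, 39/53) → index 6
j=6: u_6=103/135 ∈ [39/53, 48/53) → index 7
j=7: u_7=118/135 ∈ [39/53, 48/53) → index 7
j=8: u_8=133/135 ∈ [48/53, 1) → index 8

2 3 4 5 5 6 7 7 8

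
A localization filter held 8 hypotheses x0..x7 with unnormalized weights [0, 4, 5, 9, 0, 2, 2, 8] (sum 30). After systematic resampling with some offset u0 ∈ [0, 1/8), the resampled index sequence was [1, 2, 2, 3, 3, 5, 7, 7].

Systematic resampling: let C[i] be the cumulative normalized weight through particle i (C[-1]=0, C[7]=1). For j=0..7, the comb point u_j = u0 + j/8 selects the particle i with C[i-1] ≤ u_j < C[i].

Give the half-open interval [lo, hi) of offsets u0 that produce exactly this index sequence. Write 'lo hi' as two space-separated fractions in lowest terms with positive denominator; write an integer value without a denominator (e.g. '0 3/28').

C = [0, 2/15, 3/10, 3/5, 3/5, 2/3, 11/15, 1]
j=0 picked index 1: u0 ∈ [0, 2/15)
j=1 picked index 2: u0 ∈ [1/120, 7/40)
j=2 picked index 2: u0 ∈ [-7/60, 1/20)
j=3 picked index 3: u0 ∈ [-3/40, 9/40)
j=4 picked index 3: u0 ∈ [-1/5, 1/10)
j=5 picked index 5: u0 ∈ [-1/40, 1/24)
j=6 picked index 7: u0 ∈ [-1/60, 1/4)
j=7 picked index 7: u0 ∈ [-17/120, 1/8)
intersection: [1/120, 1/24)

1/120 1/24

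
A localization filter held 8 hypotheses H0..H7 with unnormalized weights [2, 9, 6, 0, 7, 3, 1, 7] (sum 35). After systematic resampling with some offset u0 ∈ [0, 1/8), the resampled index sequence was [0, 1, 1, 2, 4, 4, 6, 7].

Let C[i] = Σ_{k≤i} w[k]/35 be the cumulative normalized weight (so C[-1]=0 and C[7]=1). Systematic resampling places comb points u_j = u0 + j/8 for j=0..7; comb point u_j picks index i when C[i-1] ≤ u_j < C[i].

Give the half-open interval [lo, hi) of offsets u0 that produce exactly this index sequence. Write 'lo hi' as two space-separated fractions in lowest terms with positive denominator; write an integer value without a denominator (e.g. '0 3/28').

3/140 1/20

C = [2/35, 11/35, 17/35, 17/35, 24/35, 27/35, 4/5, 1]
j=0 picked index 0: u0 ∈ [0, 2/35)
j=1 picked index 1: u0 ∈ [-19/280, 53/280)
j=2 picked index 1: u0 ∈ [-27/140, 9/140)
j=3 picked index 2: u0 ∈ [-17/280, 31/280)
j=4 picked index 4: u0 ∈ [-1/70, 13/70)
j=5 picked index 4: u0 ∈ [-39/280, 17/280)
j=6 picked index 6: u0 ∈ [3/140, 1/20)
j=7 picked index 7: u0 ∈ [-3/40, 1/8)
intersection: [3/140, 1/20)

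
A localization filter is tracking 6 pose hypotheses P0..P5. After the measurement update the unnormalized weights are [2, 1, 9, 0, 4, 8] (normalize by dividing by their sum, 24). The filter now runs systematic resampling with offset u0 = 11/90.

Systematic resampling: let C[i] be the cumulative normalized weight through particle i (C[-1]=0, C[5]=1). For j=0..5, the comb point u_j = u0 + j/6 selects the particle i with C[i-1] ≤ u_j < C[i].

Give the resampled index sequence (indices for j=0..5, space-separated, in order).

1 2 2 4 5 5

C = [1/12, 1/8, 1/2, 1/2, 2/3, 1]
j=0: u_0=11/90 ∈ [1/12, 1/8) → index 1
j=1: u_1=13/45 ∈ [1/8, 1/2) → index 2
j=2: u_2=41/90 ∈ [1/8, 1/2) → index 2
j=3: u_3=28/45 ∈ [1/2, 2/3) → index 4
j=4: u_4=71/90 ∈ [2/3, 1) → index 5
j=5: u_5=43/45 ∈ [2/3, 1) → index 5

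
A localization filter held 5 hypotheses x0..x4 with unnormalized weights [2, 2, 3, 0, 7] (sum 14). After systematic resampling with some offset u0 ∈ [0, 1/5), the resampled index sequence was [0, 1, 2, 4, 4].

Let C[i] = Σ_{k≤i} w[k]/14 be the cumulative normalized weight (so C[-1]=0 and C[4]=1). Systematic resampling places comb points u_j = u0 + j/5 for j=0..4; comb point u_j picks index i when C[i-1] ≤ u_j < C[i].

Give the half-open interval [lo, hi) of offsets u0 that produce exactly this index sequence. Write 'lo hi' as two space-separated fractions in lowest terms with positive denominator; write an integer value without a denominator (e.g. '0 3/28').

C = [1/7, 2/7, 1/2, 1/2, 1]
j=0 picked index 0: u0 ∈ [0, 1/7)
j=1 picked index 1: u0 ∈ [-2/35, 3/35)
j=2 picked index 2: u0 ∈ [-4/35, 1/10)
j=3 picked index 4: u0 ∈ [-1/10, 2/5)
j=4 picked index 4: u0 ∈ [-3/10, 1/5)
intersection: [0, 3/35)

0 3/35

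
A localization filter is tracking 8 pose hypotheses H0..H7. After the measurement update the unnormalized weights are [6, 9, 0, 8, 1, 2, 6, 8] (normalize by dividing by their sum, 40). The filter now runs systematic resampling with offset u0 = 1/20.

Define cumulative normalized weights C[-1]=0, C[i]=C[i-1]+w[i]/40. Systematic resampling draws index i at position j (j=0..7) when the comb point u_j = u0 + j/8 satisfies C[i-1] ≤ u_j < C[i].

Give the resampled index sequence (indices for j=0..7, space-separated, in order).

0 1 1 3 3 6 7 7

C = [3/20, 3/8, 3/8, 23/40, 3/5, 13/20, 4/5, 1]
j=0: u_0=1/20 ∈ [0, 3/20) → index 0
j=1: u_1=7/40 ∈ [3/20, 3/8) → index 1
j=2: u_2=3/10 ∈ [3/20, 3/8) → index 1
j=3: u_3=17/40 ∈ [3/8, 23/40) → index 3
j=4: u_4=11/20 ∈ [3/8, 23/40) → index 3
j=5: u_5=27/40 ∈ [13/20, 4/5) → index 6
j=6: u_6=4/5 ∈ [4/5, 1) → index 7
j=7: u_7=37/40 ∈ [4/5, 1) → index 7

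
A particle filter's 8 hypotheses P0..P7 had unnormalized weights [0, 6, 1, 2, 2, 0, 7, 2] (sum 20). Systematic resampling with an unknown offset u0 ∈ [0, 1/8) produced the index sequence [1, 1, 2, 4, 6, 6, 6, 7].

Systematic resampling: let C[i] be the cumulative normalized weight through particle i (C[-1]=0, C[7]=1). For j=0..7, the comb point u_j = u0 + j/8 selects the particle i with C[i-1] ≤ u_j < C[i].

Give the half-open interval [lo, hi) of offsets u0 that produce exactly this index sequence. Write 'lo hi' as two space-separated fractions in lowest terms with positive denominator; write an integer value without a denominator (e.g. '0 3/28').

3/40 1/10

C = [0, 3/10, 7/20, 9/20, 11/20, 11/20, 9/10, 1]
j=0 picked index 1: u0 ∈ [0, 3/10)
j=1 picked index 1: u0 ∈ [-1/8, 7/40)
j=2 picked index 2: u0 ∈ [1/20, 1/10)
j=3 picked index 4: u0 ∈ [3/40, 7/40)
j=4 picked index 6: u0 ∈ [1/20, 2/5)
j=5 picked index 6: u0 ∈ [-3/40, 11/40)
j=6 picked index 6: u0 ∈ [-1/5, 3/20)
j=7 picked index 7: u0 ∈ [1/40, 1/8)
intersection: [3/40, 1/10)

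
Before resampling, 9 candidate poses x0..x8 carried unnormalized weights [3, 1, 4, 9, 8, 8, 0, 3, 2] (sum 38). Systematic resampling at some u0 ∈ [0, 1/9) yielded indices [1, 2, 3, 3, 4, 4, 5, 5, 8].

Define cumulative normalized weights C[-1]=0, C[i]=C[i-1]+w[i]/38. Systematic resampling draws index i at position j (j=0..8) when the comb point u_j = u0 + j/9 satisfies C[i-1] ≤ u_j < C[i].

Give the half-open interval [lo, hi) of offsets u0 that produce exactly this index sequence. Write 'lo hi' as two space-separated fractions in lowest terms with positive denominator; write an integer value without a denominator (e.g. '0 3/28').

C = [3/38, 2/19, 4/19, 17/38, 25/38, 33/38, 33/38, 18/19, 1]
j=0 picked index 1: u0 ∈ [3/38, 2/19)
j=1 picked index 2: u0 ∈ [-1/171, 17/171)
j=2 picked index 3: u0 ∈ [-2/171, 77/342)
j=3 picked index 3: u0 ∈ [-7/57, 13/114)
j=4 picked index 4: u0 ∈ [1/342, 73/342)
j=5 picked index 4: u0 ∈ [-37/342, 35/342)
j=6 picked index 5: u0 ∈ [-1/114, 23/114)
j=7 picked index 5: u0 ∈ [-41/342, 31/342)
j=8 picked index 8: u0 ∈ [10/171, 1/9)
intersection: [3/38, 31/342)

3/38 31/342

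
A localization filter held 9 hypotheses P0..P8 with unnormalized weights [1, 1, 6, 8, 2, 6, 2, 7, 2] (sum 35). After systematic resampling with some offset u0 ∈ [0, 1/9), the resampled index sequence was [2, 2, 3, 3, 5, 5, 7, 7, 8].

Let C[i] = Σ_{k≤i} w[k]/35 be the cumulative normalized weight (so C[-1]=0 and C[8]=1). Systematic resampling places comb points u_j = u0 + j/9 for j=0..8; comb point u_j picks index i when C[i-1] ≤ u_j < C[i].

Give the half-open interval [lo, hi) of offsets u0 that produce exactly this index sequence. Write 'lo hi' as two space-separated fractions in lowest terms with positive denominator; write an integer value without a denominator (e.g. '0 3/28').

8/105 1/9

C = [1/35, 2/35, 8/35, 16/35, 18/35, 24/35, 26/35, 33/35, 1]
j=0 picked index 2: u0 ∈ [2/35, 8/35)
j=1 picked index 2: u0 ∈ [-17/315, 37/315)
j=2 picked index 3: u0 ∈ [2/315, 74/315)
j=3 picked index 3: u0 ∈ [-11/105, 13/105)
j=4 picked index 5: u0 ∈ [22/315, 76/315)
j=5 picked index 5: u0 ∈ [-13/315, 41/315)
j=6 picked index 7: u0 ∈ [8/105, 29/105)
j=7 picked index 7: u0 ∈ [-11/315, 52/315)
j=8 picked index 8: u0 ∈ [17/315, 1/9)
intersection: [8/105, 1/9)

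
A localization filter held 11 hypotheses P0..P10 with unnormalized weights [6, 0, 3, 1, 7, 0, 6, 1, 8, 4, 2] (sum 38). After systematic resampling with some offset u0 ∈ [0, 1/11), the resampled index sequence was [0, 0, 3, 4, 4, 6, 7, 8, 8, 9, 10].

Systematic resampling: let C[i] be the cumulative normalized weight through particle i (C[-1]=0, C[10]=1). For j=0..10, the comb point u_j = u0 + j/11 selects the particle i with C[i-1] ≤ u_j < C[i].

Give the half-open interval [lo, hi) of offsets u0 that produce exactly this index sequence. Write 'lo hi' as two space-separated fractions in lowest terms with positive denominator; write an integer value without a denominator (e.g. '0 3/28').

C = [3/19, 3/19, 9/38, 5/19, 17/38, 17/38, 23/38, 12/19, 16/19, 18/19, 1]
j=0 picked index 0: u0 ∈ [0, 3/19)
j=1 picked index 0: u0 ∈ [-1/11, 14/209)
j=2 picked index 3: u0 ∈ [23/418, 17/209)
j=3 picked index 4: u0 ∈ [-2/209, 73/418)
j=4 picked index 4: u0 ∈ [-21/209, 35/418)
j=5 picked index 6: u0 ∈ [-3/418, 63/418)
j=6 picked index 7: u0 ∈ [25/418, 18/209)
j=7 picked index 8: u0 ∈ [-1/209, 43/209)
j=8 picked index 8: u0 ∈ [-20/209, 24/209)
j=9 picked index 9: u0 ∈ [5/209, 27/209)
j=10 picked index 10: u0 ∈ [8/209, 1/11)
intersection: [25/418, 14/209)

25/418 14/209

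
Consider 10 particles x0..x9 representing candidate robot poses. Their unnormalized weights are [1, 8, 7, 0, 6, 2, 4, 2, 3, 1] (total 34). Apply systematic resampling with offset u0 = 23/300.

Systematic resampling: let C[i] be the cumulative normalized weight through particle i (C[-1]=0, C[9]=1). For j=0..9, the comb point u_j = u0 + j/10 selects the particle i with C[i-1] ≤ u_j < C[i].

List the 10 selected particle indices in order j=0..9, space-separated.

1 1 2 2 4 4 5 6 7 9

C = [1/34, 9/34, 8/17, 8/17, 11/17, 12/17, 14/17, 15/17, 33/34, 1]
j=0: u_0=23/300 ∈ [1/34, 9/34) → index 1
j=1: u_1=53/300 ∈ [1/34, 9/34) → index 1
j=2: u_2=83/300 ∈ [9/34, 8/17) → index 2
j=3: u_3=113/300 ∈ [9/34, 8/17) → index 2
j=4: u_4=143/300 ∈ [8/17, 11/17) → index 4
j=5: u_5=173/300 ∈ [8/17, 11/17) → index 4
j=6: u_6=203/300 ∈ [11/17, 12/17) → index 5
j=7: u_7=233/300 ∈ [12/17, 14/17) → index 6
j=8: u_8=263/300 ∈ [14/17, 15/17) → index 7
j=9: u_9=293/300 ∈ [33/34, 1) → index 9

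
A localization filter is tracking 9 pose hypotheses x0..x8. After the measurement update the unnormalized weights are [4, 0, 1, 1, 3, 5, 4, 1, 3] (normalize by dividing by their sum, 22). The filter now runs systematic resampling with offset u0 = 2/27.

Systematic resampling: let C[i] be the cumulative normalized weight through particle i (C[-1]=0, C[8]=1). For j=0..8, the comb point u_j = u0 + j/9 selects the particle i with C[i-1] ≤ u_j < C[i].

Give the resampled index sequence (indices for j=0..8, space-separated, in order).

0 2 4 4 5 5 6 7 8

C = [2/11, 2/11, 5/22, 3/11, 9/22, 7/11, 9/11, 19/22, 1]
j=0: u_0=2/27 ∈ [0, 2/11) → index 0
j=1: u_1=5/27 ∈ [2/11, 5/22) → index 2
j=2: u_2=8/27 ∈ [3/11, 9/22) → index 4
j=3: u_3=11/27 ∈ [3/11, 9/22) → index 4
j=4: u_4=14/27 ∈ [9/22, 7/11) → index 5
j=5: u_5=17/27 ∈ [9/22, 7/11) → index 5
j=6: u_6=20/27 ∈ [7/11, 9/11) → index 6
j=7: u_7=23/27 ∈ [9/11, 19/22) → index 7
j=8: u_8=26/27 ∈ [19/22, 1) → index 8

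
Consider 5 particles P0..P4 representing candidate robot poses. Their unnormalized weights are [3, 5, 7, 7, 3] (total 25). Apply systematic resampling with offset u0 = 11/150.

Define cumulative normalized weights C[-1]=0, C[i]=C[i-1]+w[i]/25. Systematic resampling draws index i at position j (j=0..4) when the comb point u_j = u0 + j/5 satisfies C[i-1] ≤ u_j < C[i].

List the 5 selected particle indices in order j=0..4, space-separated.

0 1 2 3 3

C = [3/25, 8/25, 3/5, 22/25, 1]
j=0: u_0=11/150 ∈ [0, 3/25) → index 0
j=1: u_1=41/150 ∈ [3/25, 8/25) → index 1
j=2: u_2=71/150 ∈ [8/25, 3/5) → index 2
j=3: u_3=101/150 ∈ [3/5, 22/25) → index 3
j=4: u_4=131/150 ∈ [3/5, 22/25) → index 3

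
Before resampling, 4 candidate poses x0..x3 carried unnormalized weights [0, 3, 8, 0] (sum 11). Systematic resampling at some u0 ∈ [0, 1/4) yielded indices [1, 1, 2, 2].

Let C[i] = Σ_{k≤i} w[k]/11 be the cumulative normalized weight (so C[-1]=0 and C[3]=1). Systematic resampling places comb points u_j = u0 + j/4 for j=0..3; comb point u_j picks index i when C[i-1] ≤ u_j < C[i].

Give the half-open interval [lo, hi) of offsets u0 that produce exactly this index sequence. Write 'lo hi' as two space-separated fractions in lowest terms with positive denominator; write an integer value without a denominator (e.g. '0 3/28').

C = [0, 3/11, 1, 1]
j=0 picked index 1: u0 ∈ [0, 3/11)
j=1 picked index 1: u0 ∈ [-1/4, 1/44)
j=2 picked index 2: u0 ∈ [-5/22, 1/2)
j=3 picked index 2: u0 ∈ [-21/44, 1/4)
intersection: [0, 1/44)

0 1/44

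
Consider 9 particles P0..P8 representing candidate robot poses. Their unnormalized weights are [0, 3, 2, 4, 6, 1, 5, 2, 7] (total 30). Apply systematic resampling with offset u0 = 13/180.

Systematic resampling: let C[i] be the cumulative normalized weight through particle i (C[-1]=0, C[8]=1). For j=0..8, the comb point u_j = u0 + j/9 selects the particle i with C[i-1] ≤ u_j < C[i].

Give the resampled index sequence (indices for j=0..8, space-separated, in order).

C = [0, 1/10, 1/6, 3/10, 1/2, 8/15, 7/10, 23/30, 1]
j=0: u_0=13/180 ∈ [0, 1/10) → index 1
j=1: u_1=11/60 ∈ [1/6, 3/10) → index 3
j=2: u_2=53/180 ∈ [1/6, 3/10) → index 3
j=3: u_3=73/180 ∈ [3/10, 1/2) → index 4
j=4: u_4=31/60 ∈ [1/2, 8/15) → index 5
j=5: u_5=113/180 ∈ [8/15, 7/10) → index 6
j=6: u_6=133/180 ∈ [7/10, 23/30) → index 7
j=7: u_7=17/20 ∈ [23/30, 1) → index 8
j=8: u_8=173/180 ∈ [23/30, 1) → index 8

1 3 3 4 5 6 7 8 8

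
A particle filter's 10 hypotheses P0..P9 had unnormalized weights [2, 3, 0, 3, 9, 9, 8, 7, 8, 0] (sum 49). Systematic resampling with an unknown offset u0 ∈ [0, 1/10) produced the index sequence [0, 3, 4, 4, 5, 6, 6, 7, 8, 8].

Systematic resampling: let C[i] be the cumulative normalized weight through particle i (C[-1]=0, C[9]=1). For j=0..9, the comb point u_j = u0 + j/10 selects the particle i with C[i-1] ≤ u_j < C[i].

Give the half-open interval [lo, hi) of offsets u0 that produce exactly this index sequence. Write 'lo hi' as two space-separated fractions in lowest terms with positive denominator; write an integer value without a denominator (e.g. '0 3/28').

C = [2/49, 5/49, 5/49, 8/49, 17/49, 26/49, 34/49, 41/49, 1, 1]
j=0 picked index 0: u0 ∈ [0, 2/49)
j=1 picked index 3: u0 ∈ [1/490, 31/490)
j=2 picked index 4: u0 ∈ [-9/245, 36/245)
j=3 picked index 4: u0 ∈ [-67/490, 23/490)
j=4 picked index 5: u0 ∈ [-13/245, 32/245)
j=5 picked index 6: u0 ∈ [3/98, 19/98)
j=6 picked index 6: u0 ∈ [-17/245, 23/245)
j=7 picked index 7: u0 ∈ [-3/490, 67/490)
j=8 picked index 8: u0 ∈ [9/245, 1/5)
j=9 picked index 8: u0 ∈ [-31/490, 1/10)
intersection: [9/245, 2/49)

9/245 2/49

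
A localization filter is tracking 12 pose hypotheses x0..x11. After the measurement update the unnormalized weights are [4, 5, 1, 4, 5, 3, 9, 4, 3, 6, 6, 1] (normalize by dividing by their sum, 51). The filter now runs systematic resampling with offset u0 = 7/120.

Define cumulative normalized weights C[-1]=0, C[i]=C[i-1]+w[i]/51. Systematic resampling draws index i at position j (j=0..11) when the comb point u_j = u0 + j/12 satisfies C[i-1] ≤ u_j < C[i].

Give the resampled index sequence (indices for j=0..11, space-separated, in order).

C = [4/51, 3/17, 10/51, 14/51, 19/51, 22/51, 31/51, 35/51, 38/51, 44/51, 50/51, 1]
j=0: u_0=7/120 ∈ [0, 4/51) → index 0
j=1: u_1=17/120 ∈ [4/51, 3/17) → index 1
j=2: u_2=9/40 ∈ [10/51, 14/51) → index 3
j=3: u_3=37/120 ∈ [14/51, 19/51) → index 4
j=4: u_4=47/120 ∈ [19/51, 22/51) → index 5
j=5: u_5=19/40 ∈ [22/51, 31/51) → index 6
j=6: u_6=67/120 ∈ [22/51, 31/51) → index 6
j=7: u_7=77/120 ∈ [31/51, 35/51) → index 7
j=8: u_8=29/40 ∈ [35/51, 38/51) → index 8
j=9: u_9=97/120 ∈ [38/51, 44/51) → index 9
j=10: u_10=107/120 ∈ [44/51, 50/51) → index 10
j=11: u_11=39/40 ∈ [44/51, 50/51) → index 10

0 1 3 4 5 6 6 7 8 9 10 10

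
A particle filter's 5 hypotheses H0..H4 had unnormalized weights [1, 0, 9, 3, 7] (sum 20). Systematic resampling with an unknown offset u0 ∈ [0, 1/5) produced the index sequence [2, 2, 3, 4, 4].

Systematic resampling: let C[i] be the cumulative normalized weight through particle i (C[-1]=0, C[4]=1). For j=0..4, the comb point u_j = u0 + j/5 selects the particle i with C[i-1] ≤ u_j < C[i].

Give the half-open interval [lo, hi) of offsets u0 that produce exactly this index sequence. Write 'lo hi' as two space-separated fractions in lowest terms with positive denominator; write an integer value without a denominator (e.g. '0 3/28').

C = [1/20, 1/20, 1/2, 13/20, 1]
j=0 picked index 2: u0 ∈ [1/20, 1/2)
j=1 picked index 2: u0 ∈ [-3/20, 3/10)
j=2 picked index 3: u0 ∈ [1/10, 1/4)
j=3 picked index 4: u0 ∈ [1/20, 2/5)
j=4 picked index 4: u0 ∈ [-3/20, 1/5)
intersection: [1/10, 1/5)

1/10 1/5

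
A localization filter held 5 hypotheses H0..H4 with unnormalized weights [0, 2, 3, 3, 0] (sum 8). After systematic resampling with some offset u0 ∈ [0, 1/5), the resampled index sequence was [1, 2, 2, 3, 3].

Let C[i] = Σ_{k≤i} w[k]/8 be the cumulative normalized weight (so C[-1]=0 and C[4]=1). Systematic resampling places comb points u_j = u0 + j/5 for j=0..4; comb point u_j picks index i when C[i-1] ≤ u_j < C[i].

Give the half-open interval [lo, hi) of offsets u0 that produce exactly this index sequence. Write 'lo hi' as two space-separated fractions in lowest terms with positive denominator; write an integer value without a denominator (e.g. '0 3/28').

1/20 1/5

C = [0, 1/4, 5/8, 1, 1]
j=0 picked index 1: u0 ∈ [0, 1/4)
j=1 picked index 2: u0 ∈ [1/20, 17/40)
j=2 picked index 2: u0 ∈ [-3/20, 9/40)
j=3 picked index 3: u0 ∈ [1/40, 2/5)
j=4 picked index 3: u0 ∈ [-7/40, 1/5)
intersection: [1/20, 1/5)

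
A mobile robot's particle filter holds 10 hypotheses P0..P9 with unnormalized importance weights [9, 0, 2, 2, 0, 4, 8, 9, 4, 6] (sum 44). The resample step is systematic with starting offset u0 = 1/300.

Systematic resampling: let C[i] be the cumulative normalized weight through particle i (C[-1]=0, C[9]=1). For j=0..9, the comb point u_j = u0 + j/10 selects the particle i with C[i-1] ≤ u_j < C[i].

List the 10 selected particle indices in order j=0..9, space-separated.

0 0 0 5 6 6 7 7 8 9

C = [9/44, 9/44, 1/4, 13/44, 13/44, 17/44, 25/44, 17/22, 19/22, 1]
j=0: u_0=1/300 ∈ [0, 9/44) → index 0
j=1: u_1=31/300 ∈ [0, 9/44) → index 0
j=2: u_2=61/300 ∈ [0, 9/44) → index 0
j=3: u_3=91/300 ∈ [13/44, 17/44) → index 5
j=4: u_4=121/300 ∈ [17/44, 25/44) → index 6
j=5: u_5=151/300 ∈ [17/44, 25/44) → index 6
j=6: u_6=181/300 ∈ [25/44, 17/22) → index 7
j=7: u_7=211/300 ∈ [25/44, 17/22) → index 7
j=8: u_8=241/300 ∈ [17/22, 19/22) → index 8
j=9: u_9=271/300 ∈ [19/22, 1) → index 9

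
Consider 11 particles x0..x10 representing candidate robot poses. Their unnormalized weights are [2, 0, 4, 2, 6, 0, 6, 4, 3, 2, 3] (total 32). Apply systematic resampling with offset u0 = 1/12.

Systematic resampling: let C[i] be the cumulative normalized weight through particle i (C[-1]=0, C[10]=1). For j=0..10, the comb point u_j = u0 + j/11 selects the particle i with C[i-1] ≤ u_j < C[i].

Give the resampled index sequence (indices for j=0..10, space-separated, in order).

C = [1/16, 1/16, 3/16, 1/4, 7/16, 7/16, 5/8, 3/4, 27/32, 29/32, 1]
j=0: u_0=1/12 ∈ [1/16, 3/16) → index 2
j=1: u_1=23/132 ∈ [1/16, 3/16) → index 2
j=2: u_2=35/132 ∈ [1/4, 7/16) → index 4
j=3: u_3=47/132 ∈ [1/4, 7/16) → index 4
j=4: u_4=59/132 ∈ [7/16, 5/8) → index 6
j=5: u_5=71/132 ∈ [7/16, 5/8) → index 6
j=6: u_6=83/132 ∈ [5/8, 3/4) → index 7
j=7: u_7=95/132 ∈ [5/8, 3/4) → index 7
j=8: u_8=107/132 ∈ [3/4, 27/32) → index 8
j=9: u_9=119/132 ∈ [27/32, 29/32) → index 9
j=10: u_10=131/132 ∈ [29/32, 1) → index 10

2 2 4 4 6 6 7 7 8 9 10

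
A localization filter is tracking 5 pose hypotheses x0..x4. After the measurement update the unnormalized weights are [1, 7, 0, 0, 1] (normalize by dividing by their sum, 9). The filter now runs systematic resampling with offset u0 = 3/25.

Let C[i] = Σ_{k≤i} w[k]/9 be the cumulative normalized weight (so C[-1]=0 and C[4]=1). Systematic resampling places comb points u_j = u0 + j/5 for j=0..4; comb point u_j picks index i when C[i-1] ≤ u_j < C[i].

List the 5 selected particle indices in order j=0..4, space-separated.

1 1 1 1 4

C = [1/9, 8/9, 8/9, 8/9, 1]
j=0: u_0=3/25 ∈ [1/9, 8/9) → index 1
j=1: u_1=8/25 ∈ [1/9, 8/9) → index 1
j=2: u_2=13/25 ∈ [1/9, 8/9) → index 1
j=3: u_3=18/25 ∈ [1/9, 8/9) → index 1
j=4: u_4=23/25 ∈ [8/9, 1) → index 4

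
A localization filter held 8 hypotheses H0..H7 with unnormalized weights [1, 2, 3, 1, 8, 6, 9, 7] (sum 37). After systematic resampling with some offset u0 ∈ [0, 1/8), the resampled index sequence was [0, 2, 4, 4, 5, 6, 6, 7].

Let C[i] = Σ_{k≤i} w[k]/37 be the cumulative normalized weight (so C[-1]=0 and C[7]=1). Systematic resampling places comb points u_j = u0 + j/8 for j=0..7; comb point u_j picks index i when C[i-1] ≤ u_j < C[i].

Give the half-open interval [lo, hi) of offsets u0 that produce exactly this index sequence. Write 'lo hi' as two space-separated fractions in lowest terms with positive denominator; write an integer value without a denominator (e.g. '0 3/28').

C = [1/37, 3/37, 6/37, 7/37, 15/37, 21/37, 30/37, 1]
j=0 picked index 0: u0 ∈ [0, 1/37)
j=1 picked index 2: u0 ∈ [-13/296, 11/296)
j=2 picked index 4: u0 ∈ [-9/148, 23/148)
j=3 picked index 4: u0 ∈ [-55/296, 9/296)
j=4 picked index 5: u0 ∈ [-7/74, 5/74)
j=5 picked index 6: u0 ∈ [-17/296, 55/296)
j=6 picked index 6: u0 ∈ [-27/148, 9/148)
j=7 picked index 7: u0 ∈ [-19/296, 1/8)
intersection: [0, 1/37)

0 1/37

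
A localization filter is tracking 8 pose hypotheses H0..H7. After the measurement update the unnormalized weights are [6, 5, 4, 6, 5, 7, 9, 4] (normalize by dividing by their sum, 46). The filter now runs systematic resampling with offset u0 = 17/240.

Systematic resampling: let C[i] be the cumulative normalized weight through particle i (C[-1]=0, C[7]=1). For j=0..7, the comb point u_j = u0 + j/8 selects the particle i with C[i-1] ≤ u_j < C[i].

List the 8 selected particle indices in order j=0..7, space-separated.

C = [3/23, 11/46, 15/46, 21/46, 13/23, 33/46, 21/23, 1]
j=0: u_0=17/240 ∈ [0, 3/23) → index 0
j=1: u_1=47/240 ∈ [3/23, 11/46) → index 1
j=2: u_2=77/240 ∈ [11/46, 15/46) → index 2
j=3: u_3=107/240 ∈ [15/46, 21/46) → index 3
j=4: u_4=137/240 ∈ [13/23, 33/46) → index 5
j=5: u_5=167/240 ∈ [13/23, 33/46) → index 5
j=6: u_6=197/240 ∈ [33/46, 21/23) → index 6
j=7: u_7=227/240 ∈ [21/23, 1) → index 7

0 1 2 3 5 5 6 7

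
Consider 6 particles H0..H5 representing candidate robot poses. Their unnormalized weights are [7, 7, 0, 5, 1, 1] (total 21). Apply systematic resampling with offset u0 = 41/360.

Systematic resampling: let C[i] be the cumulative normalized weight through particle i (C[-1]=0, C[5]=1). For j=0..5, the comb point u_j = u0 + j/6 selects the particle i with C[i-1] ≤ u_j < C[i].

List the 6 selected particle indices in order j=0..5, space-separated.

C = [1/3, 2/3, 2/3, 19/21, 20/21, 1]
j=0: u_0=41/360 ∈ [0, 1/3) → index 0
j=1: u_1=101/360 ∈ [0, 1/3) → index 0
j=2: u_2=161/360 ∈ [1/3, 2/3) → index 1
j=3: u_3=221/360 ∈ [1/3, 2/3) → index 1
j=4: u_4=281/360 ∈ [2/3, 19/21) → index 3
j=5: u_5=341/360 ∈ [19/21, 20/21) → index 4

0 0 1 1 3 4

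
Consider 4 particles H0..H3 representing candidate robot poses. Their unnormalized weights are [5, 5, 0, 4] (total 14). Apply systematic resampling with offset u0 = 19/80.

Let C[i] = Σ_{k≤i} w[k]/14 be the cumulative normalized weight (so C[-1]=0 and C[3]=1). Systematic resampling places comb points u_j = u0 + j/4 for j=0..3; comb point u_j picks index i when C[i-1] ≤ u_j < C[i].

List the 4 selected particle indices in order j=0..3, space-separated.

C = [5/14, 5/7, 5/7, 1]
j=0: u_0=19/80 ∈ [0, 5/14) → index 0
j=1: u_1=39/80 ∈ [5/14, 5/7) → index 1
j=2: u_2=59/80 ∈ [5/7, 1) → index 3
j=3: u_3=79/80 ∈ [5/7, 1) → index 3

0 1 3 3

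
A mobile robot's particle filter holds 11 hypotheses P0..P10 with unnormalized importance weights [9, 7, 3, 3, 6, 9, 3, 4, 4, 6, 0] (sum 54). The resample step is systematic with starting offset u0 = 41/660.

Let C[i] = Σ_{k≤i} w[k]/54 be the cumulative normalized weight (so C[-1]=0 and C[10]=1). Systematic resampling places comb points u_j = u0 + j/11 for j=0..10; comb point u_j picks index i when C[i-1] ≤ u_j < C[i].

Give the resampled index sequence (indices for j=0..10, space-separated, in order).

0 0 1 2 4 4 5 6 7 8 9

C = [1/6, 8/27, 19/54, 11/27, 14/27, 37/54, 20/27, 22/27, 8/9, 1, 1]
j=0: u_0=41/660 ∈ [0, 1/6) → index 0
j=1: u_1=101/660 ∈ [0, 1/6) → index 0
j=2: u_2=161/660 ∈ [1/6, 8/27) → index 1
j=3: u_3=221/660 ∈ [8/27, 19/54) → index 2
j=4: u_4=281/660 ∈ [11/27, 14/27) → index 4
j=5: u_5=31/60 ∈ [11/27, 14/27) → index 4
j=6: u_6=401/660 ∈ [14/27, 37/54) → index 5
j=7: u_7=461/660 ∈ [37/54, 20/27) → index 6
j=8: u_8=521/660 ∈ [20/27, 22/27) → index 7
j=9: u_9=581/660 ∈ [22/27, 8/9) → index 8
j=10: u_10=641/660 ∈ [8/9, 1) → index 9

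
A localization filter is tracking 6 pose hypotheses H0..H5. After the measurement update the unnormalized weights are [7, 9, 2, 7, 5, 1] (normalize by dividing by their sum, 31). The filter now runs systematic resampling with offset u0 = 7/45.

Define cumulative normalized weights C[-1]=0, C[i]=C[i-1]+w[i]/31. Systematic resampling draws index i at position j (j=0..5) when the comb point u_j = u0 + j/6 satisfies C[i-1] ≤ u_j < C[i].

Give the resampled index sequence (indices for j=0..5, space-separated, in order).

C = [7/31, 16/31, 18/31, 25/31, 30/31, 1]
j=0: u_0=7/45 ∈ [0, 7/31) → index 0
j=1: u_1=29/90 ∈ [7/31, 16/31) → index 1
j=2: u_2=22/45 ∈ [7/31, 16/31) → index 1
j=3: u_3=59/90 ∈ [18/31, 25/31) → index 3
j=4: u_4=37/45 ∈ [25/31, 30/31) → index 4
j=5: u_5=89/90 ∈ [30/31, 1) → index 5

0 1 1 3 4 5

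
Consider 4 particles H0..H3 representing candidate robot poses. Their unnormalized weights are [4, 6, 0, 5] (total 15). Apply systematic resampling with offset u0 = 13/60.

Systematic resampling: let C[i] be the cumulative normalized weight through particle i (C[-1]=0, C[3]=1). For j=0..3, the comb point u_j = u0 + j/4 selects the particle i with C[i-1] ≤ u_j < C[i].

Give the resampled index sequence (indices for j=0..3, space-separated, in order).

0 1 3 3

C = [4/15, 2/3, 2/3, 1]
j=0: u_0=13/60 ∈ [0, 4/15) → index 0
j=1: u_1=7/15 ∈ [4/15, 2/3) → index 1
j=2: u_2=43/60 ∈ [2/3, 1) → index 3
j=3: u_3=29/30 ∈ [2/3, 1) → index 3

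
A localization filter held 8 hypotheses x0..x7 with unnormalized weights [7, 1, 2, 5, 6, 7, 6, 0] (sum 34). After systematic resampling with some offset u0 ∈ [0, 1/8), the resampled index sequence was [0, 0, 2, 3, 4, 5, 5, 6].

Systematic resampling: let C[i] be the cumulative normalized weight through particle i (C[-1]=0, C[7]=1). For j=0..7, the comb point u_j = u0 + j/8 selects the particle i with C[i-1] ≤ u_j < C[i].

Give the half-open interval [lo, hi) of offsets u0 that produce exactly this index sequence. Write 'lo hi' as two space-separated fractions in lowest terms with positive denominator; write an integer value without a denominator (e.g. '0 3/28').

C = [7/34, 4/17, 5/17, 15/34, 21/34, 14/17, 1, 1]
j=0 picked index 0: u0 ∈ [0, 7/34)
j=1 picked index 0: u0 ∈ [-1/8, 11/136)
j=2 picked index 2: u0 ∈ [-1/68, 3/68)
j=3 picked index 3: u0 ∈ [-11/136, 9/136)
j=4 picked index 4: u0 ∈ [-1/17, 2/17)
j=5 picked index 5: u0 ∈ [-1/136, 27/136)
j=6 picked index 5: u0 ∈ [-9/68, 5/68)
j=7 picked index 6: u0 ∈ [-7/136, 1/8)
intersection: [0, 3/68)

0 3/68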